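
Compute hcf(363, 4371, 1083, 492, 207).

gcd(363, 4371): 4371 = 12·363 + 15; 363 = 24·15 + 3; 15 = 5·3 + 0 → 3
gcd(3, 1083): 1083 = 361·3 + 0 → 3
gcd(3, 492): 492 = 164·3 + 0 → 3
gcd(3, 207): 207 = 69·3 + 0 → 3

3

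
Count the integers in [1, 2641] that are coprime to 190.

1001

Prime factors of 190: 2, 5, 19. Count integers ≤ 2641 divisible by none of them.
By inclusion–exclusion: 2641 − ⌊2641/2⌋ − ⌊2641/5⌋ − ⌊2641/19⌋ + ⌊2641/10⌋ + ⌊2641/38⌋ + ⌊2641/95⌋ − ⌊2641/190⌋ = 1001.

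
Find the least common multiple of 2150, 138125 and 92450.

2150 = 2 · 5² · 43; 138125 = 5⁴ · 13 · 17; 92450 = 2 · 5² · 43²
lcm takes max exponent of each prime: 2 · 5⁴ · 13 · 17 · 43² = 510786250

510786250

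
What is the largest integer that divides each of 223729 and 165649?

Euclid: 223729 = 1·165649 + 58080; 165649 = 2·58080 + 49489; 58080 = 1·49489 + 8591; 49489 = 5·8591 + 6534; 8591 = 1·6534 + 2057; 6534 = 3·2057 + 363; 2057 = 5·363 + 242; 363 = 1·242 + 121; 242 = 2·121 + 0. Last nonzero remainder: 121.

121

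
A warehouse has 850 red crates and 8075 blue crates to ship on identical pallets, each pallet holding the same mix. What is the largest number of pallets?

425

850 = 2 · 5² · 17
8075 = 5² · 17 · 19
Common: 5² · 17 = 425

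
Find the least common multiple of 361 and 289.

104329

361 = 19²; 289 = 17²
max exponents: 17² · 19² = 104329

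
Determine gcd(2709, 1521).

2709 = 3² · 7 · 43
1521 = 3² · 13²
Common: 3² = 9

9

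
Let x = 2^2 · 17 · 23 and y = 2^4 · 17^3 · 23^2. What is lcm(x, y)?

41583632

max exponent per prime: 2^4 · 17^3 · 23^2 = 41583632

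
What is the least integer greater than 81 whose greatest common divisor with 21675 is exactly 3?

gcd(a, 21675) = 3 forces 3 | a; write a = 3s. Then gcd(3s, 3·7225) = 3·gcd(s, 7225), so need gcd(s, 7225) = 1.
3s > 81 gives s ≥ 28. The least s ≥ 28 coprime to 7225 is 28, so a = 3·28 = 84.

84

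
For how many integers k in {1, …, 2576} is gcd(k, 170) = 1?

Prime factors of 170: 2, 5, 17. Count integers ≤ 2576 divisible by none of them.
By inclusion–exclusion: 2576 − ⌊2576/2⌋ − ⌊2576/5⌋ − ⌊2576/17⌋ + ⌊2576/10⌋ + ⌊2576/34⌋ + ⌊2576/85⌋ − ⌊2576/170⌋ = 969.

969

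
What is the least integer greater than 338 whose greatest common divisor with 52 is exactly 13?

351

52 = 13·4. Any x with gcd(x, 52) = 13 is a multiple of 13, say 13s, with s coprime to 4.
Need s > 338/13, so s ≥ 27. First s ≥ 27 with gcd(s, 4) = 1 is s = 27. Thus x = 13·27 = 351.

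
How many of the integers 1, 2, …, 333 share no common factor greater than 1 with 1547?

248

Prime factors of 1547: 7, 13, 17. Count integers ≤ 333 divisible by none of them.
By inclusion–exclusion: 333 − ⌊333/7⌋ − ⌊333/13⌋ − ⌊333/17⌋ + ⌊333/91⌋ + ⌊333/119⌋ + ⌊333/221⌋ − ⌊333/1547⌋ = 248.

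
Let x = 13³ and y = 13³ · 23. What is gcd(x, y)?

2197

min exponent per shared prime: 13³ = 2197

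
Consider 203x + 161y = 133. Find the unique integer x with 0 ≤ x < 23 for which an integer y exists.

7

Euclid: 203 = 1·161 + 42; 161 = 3·42 + 35; 42 = 1·35 + 7; 35 = 5·7 + 0 → gcd = 7; 133 = 7·19.
Back-substitution yields 203·(4) + 161·(-5) = 7, so one solution is x = 4·19 = 76, y = -5·19 = -95.
Solutions in x differ by 161/7 = 23; the one in [0, 23) is 76 mod 23 = 7.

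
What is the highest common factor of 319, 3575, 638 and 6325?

11

319 = 11 · 29; 3575 = 5² · 11 · 13; 638 = 2 · 11 · 29; 6325 = 5² · 11 · 23
gcd takes min exponent of each prime: 11 = 11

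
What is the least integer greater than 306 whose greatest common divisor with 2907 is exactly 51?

357

Multiples of 51 above 306: 51·7, 51·8, … . Need the cofactor coprime to 2907/51 = 57.
Checking s = 7, 8, … the first with gcd(s, 57) = 1 is s = 7, giving 357.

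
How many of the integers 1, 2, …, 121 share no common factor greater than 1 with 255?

255 = 3·5·17. Inclusion–exclusion on these primes:
121 − ⌊121/3⌋ − ⌊121/5⌋ − ⌊121/17⌋ + ⌊121/15⌋ + ⌊121/51⌋ + ⌊121/85⌋ − ⌊121/255⌋ = 61

61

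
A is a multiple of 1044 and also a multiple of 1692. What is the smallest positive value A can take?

1044 = 2² · 3² · 29; 1692 = 2² · 3² · 47
max exponents: 2² · 3² · 29 · 47 = 49068

49068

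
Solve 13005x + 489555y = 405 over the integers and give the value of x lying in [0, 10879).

9298

Euclid: 489555 = 37·13005 + 8370; 13005 = 1·8370 + 4635; 8370 = 1·4635 + 3735; 4635 = 1·3735 + 900; 3735 = 4·900 + 135; 900 = 6·135 + 90; 135 = 1·90 + 45; 90 = 2·45 + 0 → gcd = 45; 405 = 45·9.
Back-substitution yields 13005·(-3802) + 489555·(101) = 45, so one solution is x = -3802·9 = -34218, y = 101·9 = 909.
Solutions in x differ by 489555/45 = 10879; the one in [0, 10879) is -34218 mod 10879 = 9298.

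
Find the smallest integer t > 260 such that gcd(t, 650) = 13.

650 = 13·50. Any t with gcd(t, 650) = 13 is a multiple of 13, say 13s, with s coprime to 50.
Need s > 260/13, so s ≥ 21. First s ≥ 21 with gcd(s, 50) = 1 is s = 21. Thus t = 13·21 = 273.

273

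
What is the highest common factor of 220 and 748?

44

Euclid: 748 = 3·220 + 88; 220 = 2·88 + 44; 88 = 2·44 + 0. Last nonzero remainder: 44.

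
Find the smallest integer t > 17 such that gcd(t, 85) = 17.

34

gcd(t, 85) = 17 forces 17 | t; write t = 17s. Then gcd(17s, 17·5) = 17·gcd(s, 5), so need gcd(s, 5) = 1.
17s > 17 gives s ≥ 2. The least s ≥ 2 coprime to 5 is 2, so t = 17·2 = 34.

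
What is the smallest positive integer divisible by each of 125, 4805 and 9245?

222111125

125 = 5³; 4805 = 5 · 31²; 9245 = 5 · 43²
lcm takes max exponent of each prime: 5³ · 31² · 43² = 222111125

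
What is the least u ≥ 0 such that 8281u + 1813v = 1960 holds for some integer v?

16

Euclid: 8281 = 4·1813 + 1029; 1813 = 1·1029 + 784; 1029 = 1·784 + 245; 784 = 3·245 + 49; 245 = 5·49 + 0 → gcd = 49; 1960 = 49·40.
Back-substitution yields 8281·(-7) + 1813·(32) = 49, so one solution is u = -7·40 = -280, v = 32·40 = 1280.
Solutions in u differ by 1813/49 = 37; the one in [0, 37) is -280 mod 37 = 16.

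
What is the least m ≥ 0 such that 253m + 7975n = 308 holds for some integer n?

Euclid: 7975 = 31·253 + 132; 253 = 1·132 + 121; 132 = 1·121 + 11; 121 = 11·11 + 0 → gcd = 11; 308 = 11·28.
Back-substitution yields 253·(-63) + 7975·(2) = 11, so one solution is m = -63·28 = -1764, n = 2·28 = 56.
Solutions in m differ by 7975/11 = 725; the one in [0, 725) is -1764 mod 725 = 411.

411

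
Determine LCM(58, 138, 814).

1628814

58 = 2 · 29; 138 = 2 · 3 · 23; 814 = 2 · 11 · 37
lcm takes max exponent of each prime: 2 · 3 · 11 · 23 · 29 · 37 = 1628814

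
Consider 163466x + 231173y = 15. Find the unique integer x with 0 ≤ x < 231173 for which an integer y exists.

gcd(163466, 231173) = 1 (Euclid: 231173 = 1·163466 + 67707; 163466 = 2·67707 + 28052; 67707 = 2·28052 + 11603; 28052 = 2·11603 + 4846; 11603 = 2·4846 + 1911; 4846 = 2·1911 + 1024; 1911 = 1·1024 + 887; 1024 = 1·887 + 137; 887 = 6·137 + 65; 137 = 2·65 + 7; 65 = 9·7 + 2; 7 = 3·2 + 1; 2 = 2·1 + 0), and 1 | 15.
Extended Euclid: 163466·(99558) + 231173·(-70399) = 1. Scale by 15: x₀ = 1493370.
General solution x = x₀ + 231173t; reducing mod 231173 gives x = 106332 (and y = -75189).

106332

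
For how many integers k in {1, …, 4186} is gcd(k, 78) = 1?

1288

Prime factors of 78: 2, 3, 13. Count integers ≤ 4186 divisible by none of them.
By inclusion–exclusion: 4186 − ⌊4186/2⌋ − ⌊4186/3⌋ − ⌊4186/13⌋ + ⌊4186/6⌋ + ⌊4186/26⌋ + ⌊4186/39⌋ − ⌊4186/78⌋ = 1288.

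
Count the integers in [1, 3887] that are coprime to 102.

102 = 2·3·17. Inclusion–exclusion on these primes:
3887 − ⌊3887/2⌋ − ⌊3887/3⌋ − ⌊3887/17⌋ + ⌊3887/6⌋ + ⌊3887/34⌋ + ⌊3887/51⌋ − ⌊3887/102⌋ = 1220

1220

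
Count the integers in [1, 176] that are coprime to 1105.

122

Prime factors of 1105: 5, 13, 17. Count integers ≤ 176 divisible by none of them.
By inclusion–exclusion: 176 − ⌊176/5⌋ − ⌊176/13⌋ − ⌊176/17⌋ + ⌊176/65⌋ + ⌊176/85⌋ + ⌊176/221⌋ − ⌊176/1105⌋ = 122.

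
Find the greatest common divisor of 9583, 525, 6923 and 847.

9583 = 7 · 37²; 525 = 3 · 5² · 7; 6923 = 7 · 23 · 43; 847 = 7 · 11²
gcd takes min exponent of each prime: 7 = 7

7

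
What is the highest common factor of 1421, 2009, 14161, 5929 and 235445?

1421 = 7² · 29; 2009 = 7² · 41; 14161 = 7² · 17²; 5929 = 7² · 11²; 235445 = 5 · 7² · 31²
gcd takes min exponent of each prime: 7² = 49

49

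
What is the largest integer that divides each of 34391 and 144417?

Euclid: 144417 = 4·34391 + 6853; 34391 = 5·6853 + 126; 6853 = 54·126 + 49; 126 = 2·49 + 28; 49 = 1·28 + 21; 28 = 1·21 + 7; 21 = 3·7 + 0. Last nonzero remainder: 7.

7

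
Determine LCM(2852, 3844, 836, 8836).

lcm(2852, 3844) = 2852·3844/gcd = 10963088/124 = 88412
lcm(88412, 836) = 88412·836/gcd = 73912432/4 = 18478108
lcm(18478108, 8836) = 18478108·8836/gcd = 163272562288/4 = 40818140572

40818140572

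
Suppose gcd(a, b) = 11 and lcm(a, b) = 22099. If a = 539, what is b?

a·b = gcd·lcm = 11·22099 = 243089, so b = 243089/539 = 451.

451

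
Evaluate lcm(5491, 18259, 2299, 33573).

lcm(5491, 18259) = 5491·18259/gcd = 100260169/19 = 5276851
lcm(5276851, 2299) = 5276851·2299/gcd = 12131480449/19 = 638498971
lcm(638498971, 33573) = 638498971·33573/gcd = 21436325953383/589 = 36394441347

36394441347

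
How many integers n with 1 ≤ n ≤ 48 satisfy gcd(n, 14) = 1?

21

14 = 2·7. Inclusion–exclusion on these primes:
48 − ⌊48/2⌋ − ⌊48/7⌋ + ⌊48/14⌋ = 21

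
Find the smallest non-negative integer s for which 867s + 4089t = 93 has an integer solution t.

Reduce mod 4089: 867s ≡ 93 (mod 4089). With g = gcd(867, 4089) = 3 dividing 93, divide through: 289s ≡ 31 (mod 1363).
Since gcd(289, 1363) = 1, s ≡ 31·(289)⁻¹ ≡ 85 (mod 1363). Smallest non-negative: 85.

85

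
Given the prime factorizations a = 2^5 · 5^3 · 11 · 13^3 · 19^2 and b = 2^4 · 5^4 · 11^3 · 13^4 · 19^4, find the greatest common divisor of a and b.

17448574000

min exponent per shared prime: 2^4 · 5^3 · 11 · 13^3 · 19^2 = 17448574000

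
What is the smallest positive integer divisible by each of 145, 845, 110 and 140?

7547540

lcm(145, 845) = 145·845/gcd = 122525/5 = 24505
lcm(24505, 110) = 24505·110/gcd = 2695550/5 = 539110
lcm(539110, 140) = 539110·140/gcd = 75475400/10 = 7547540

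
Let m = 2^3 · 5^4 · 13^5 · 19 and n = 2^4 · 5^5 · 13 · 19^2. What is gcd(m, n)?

min exponent per shared prime: 2^3 · 5^4 · 13 · 19 = 1235000

1235000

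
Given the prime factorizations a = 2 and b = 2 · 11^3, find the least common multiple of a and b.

max exponent per prime: 2 · 11^3 = 2662

2662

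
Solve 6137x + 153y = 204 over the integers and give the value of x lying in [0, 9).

3

Reduce mod 153: 6137x ≡ 204 (mod 153). With g = gcd(6137, 153) = 17 dividing 204, divide through: 361x ≡ 12 (mod 9).
Since gcd(361, 9) = 1, x ≡ 12·(361)⁻¹ ≡ 3 (mod 9). Smallest non-negative: 3.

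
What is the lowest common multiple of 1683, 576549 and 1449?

1683 = 3² · 11 · 17; 576549 = 3² · 29 · 47²; 1449 = 3² · 7 · 23
lcm takes max exponent of each prime: 3² · 7 · 11 · 17 · 23 · 29 · 47² = 17358160743

17358160743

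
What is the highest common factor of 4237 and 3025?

1

4237 = 19 · 223
3025 = 5² · 11²
Common: 1 = 1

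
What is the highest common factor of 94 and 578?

Euclid: 578 = 6·94 + 14; 94 = 6·14 + 10; 14 = 1·10 + 4; 10 = 2·4 + 2; 4 = 2·2 + 0. Last nonzero remainder: 2.

2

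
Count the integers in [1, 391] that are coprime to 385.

245

385 = 5·7·11. Inclusion–exclusion on these primes:
391 − ⌊391/5⌋ − ⌊391/7⌋ − ⌊391/11⌋ + ⌊391/35⌋ + ⌊391/55⌋ + ⌊391/77⌋ − ⌊391/385⌋ = 245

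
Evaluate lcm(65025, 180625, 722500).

lcm(65025, 180625) = 65025·180625/gcd = 11745140625/7225 = 1625625
lcm(1625625, 722500) = 1625625·722500/gcd = 1174514062500/180625 = 6502500

6502500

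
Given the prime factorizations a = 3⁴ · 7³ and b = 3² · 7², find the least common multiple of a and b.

27783

max exponent per prime: 3⁴ · 7³ = 27783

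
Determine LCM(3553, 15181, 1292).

lcm(3553, 15181) = 3553·15181/gcd = 53938093/323 = 166991
lcm(166991, 1292) = 166991·1292/gcd = 215752372/323 = 667964

667964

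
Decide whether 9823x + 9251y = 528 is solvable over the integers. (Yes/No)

Yes

By Bézout, 9823x + 9251y = 528 has integer solutions iff gcd(9823, 9251) | 528.
Euclid: 9823 = 1·9251 + 572; 9251 = 16·572 + 99; 572 = 5·99 + 77; 99 = 1·77 + 22; 77 = 3·22 + 11; 22 = 2·11 + 0. gcd = 11; 528 mod 11 = 0. Yes.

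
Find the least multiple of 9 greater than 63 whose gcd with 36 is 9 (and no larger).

81

Multiples of 9 above 63: 9·8, 9·9, … . Need the cofactor coprime to 36/9 = 4.
Checking s = 8, 9, … the first with gcd(s, 4) = 1 is s = 9, giving 81.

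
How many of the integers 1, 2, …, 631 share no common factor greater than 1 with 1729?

Prime factors of 1729: 7, 13, 19. Count integers ≤ 631 divisible by none of them.
By inclusion–exclusion: 631 − ⌊631/7⌋ − ⌊631/13⌋ − ⌊631/19⌋ + ⌊631/91⌋ + ⌊631/133⌋ + ⌊631/247⌋ − ⌊631/1729⌋ = 472.

472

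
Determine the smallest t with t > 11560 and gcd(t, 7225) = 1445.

7225 = 1445·5. Any t with gcd(t, 7225) = 1445 is a multiple of 1445, say 1445s, with s coprime to 5.
Need s > 11560/1445, so s ≥ 9. First s ≥ 9 with gcd(s, 5) = 1 is s = 9. Thus t = 1445·9 = 13005.

13005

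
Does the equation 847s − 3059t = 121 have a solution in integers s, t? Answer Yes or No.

No

By Bézout, 847s − 3059t = 121 has integer solutions iff gcd(847, 3059) | 121.
Euclid: 3059 = 3·847 + 518; 847 = 1·518 + 329; 518 = 1·329 + 189; 329 = 1·189 + 140; 189 = 1·140 + 49; 140 = 2·49 + 42; 49 = 1·42 + 7; 42 = 6·7 + 0. gcd = 7; 121 mod 7 = 2. No.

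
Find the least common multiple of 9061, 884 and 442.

36244

lcm(9061, 884) = 9061·884/gcd = 8009924/221 = 36244
lcm(36244, 442) = 36244·442/gcd = 16019848/442 = 36244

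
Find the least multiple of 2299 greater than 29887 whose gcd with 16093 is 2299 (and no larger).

16093 = 2299·7. Any a with gcd(a, 16093) = 2299 is a multiple of 2299, say 2299s, with s coprime to 7.
Need s > 29887/2299, so s ≥ 14. First s ≥ 14 with gcd(s, 7) = 1 is s = 15. Thus a = 2299·15 = 34485.

34485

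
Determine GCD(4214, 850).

2

4214 = 2 · 7² · 43
850 = 2 · 5² · 17
Common: 2 = 2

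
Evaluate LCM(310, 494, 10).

76570

310 = 2 · 5 · 31; 494 = 2 · 13 · 19; 10 = 2 · 5
lcm takes max exponent of each prime: 2 · 5 · 13 · 19 · 31 = 76570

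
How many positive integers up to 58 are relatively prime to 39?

36

39 = 3·13. Inclusion–exclusion on these primes:
58 − ⌊58/3⌋ − ⌊58/13⌋ + ⌊58/39⌋ = 36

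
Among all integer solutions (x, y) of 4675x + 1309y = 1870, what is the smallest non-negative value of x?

6

Reduce mod 1309: 4675x ≡ 1870 (mod 1309). With g = gcd(4675, 1309) = 187 dividing 1870, divide through: 25x ≡ 10 (mod 7).
Since gcd(25, 7) = 1, x ≡ 10·(25)⁻¹ ≡ 6 (mod 7). Smallest non-negative: 6.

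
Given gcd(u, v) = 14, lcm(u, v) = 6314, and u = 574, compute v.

u·v = gcd·lcm = 14·6314 = 88396, so v = 88396/574 = 154.

154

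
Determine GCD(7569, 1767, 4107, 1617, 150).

3

7569 = 3² · 29²; 1767 = 3 · 19 · 31; 4107 = 3 · 37²; 1617 = 3 · 7² · 11; 150 = 2 · 3 · 5²
gcd takes min exponent of each prime: 3 = 3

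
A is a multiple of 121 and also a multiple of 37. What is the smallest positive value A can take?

4477

gcd first: 121 = 3·37 + 10; 37 = 3·10 + 7; 10 = 1·7 + 3; 7 = 2·3 + 1; 3 = 3·1 + 0 → gcd = 1
lcm = 121·37/gcd = 4477/1 = 4477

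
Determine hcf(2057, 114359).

2057 = 11² · 17
114359 = 7 · 17 · 31²
Common: 17 = 17

17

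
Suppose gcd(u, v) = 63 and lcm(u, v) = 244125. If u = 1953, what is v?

7875

u·v = gcd·lcm = 63·244125 = 15379875, so v = 15379875/1953 = 7875.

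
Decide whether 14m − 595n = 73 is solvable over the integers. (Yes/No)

By Bézout, 14m − 595n = 73 has integer solutions iff gcd(14, 595) | 73.
Euclid: 595 = 42·14 + 7; 14 = 2·7 + 0. gcd = 7; 73 mod 7 = 3. No.

No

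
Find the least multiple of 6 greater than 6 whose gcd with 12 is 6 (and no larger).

12 = 6·2. Any x with gcd(x, 12) = 6 is a multiple of 6, say 6s, with s coprime to 2.
Need s > 6/6, so s ≥ 2. First s ≥ 2 with gcd(s, 2) = 1 is s = 3. Thus x = 6·3 = 18.

18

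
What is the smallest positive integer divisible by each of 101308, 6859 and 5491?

101308 = 2² · 19 · 31 · 43; 6859 = 19³; 5491 = 17² · 19
lcm takes max exponent of each prime: 2² · 17² · 19³ · 31 · 43 = 10569362332

10569362332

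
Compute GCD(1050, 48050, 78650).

gcd(1050, 48050): 48050 = 45·1050 + 800; 1050 = 1·800 + 250; 800 = 3·250 + 50; 250 = 5·50 + 0 → 50
gcd(50, 78650): 78650 = 1573·50 + 0 → 50

50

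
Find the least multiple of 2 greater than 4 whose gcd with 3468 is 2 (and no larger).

3468 = 2·1734. Any t with gcd(t, 3468) = 2 is a multiple of 2, say 2s, with s coprime to 1734.
Need s > 4/2, so s ≥ 3. First s ≥ 3 with gcd(s, 1734) = 1 is s = 5. Thus t = 2·5 = 10.

10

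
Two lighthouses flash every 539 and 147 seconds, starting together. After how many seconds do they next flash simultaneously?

539 = 7² · 11; 147 = 3 · 7²
max exponents: 3 · 7² · 11 = 1617

1617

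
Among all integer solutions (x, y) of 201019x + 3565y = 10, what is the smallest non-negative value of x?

910

Euclid: 201019 = 56·3565 + 1379; 3565 = 2·1379 + 807; 1379 = 1·807 + 572; 807 = 1·572 + 235; 572 = 2·235 + 102; 235 = 2·102 + 31; 102 = 3·31 + 9; 31 = 3·9 + 4; 9 = 2·4 + 1; 4 = 4·1 + 0 → gcd = 1; 10 = 1·10.
Back-substitution yields 201019·(804) + 3565·(-45335) = 1, so one solution is x = 804·10 = 8040, y = -45335·10 = -453350.
Solutions in x differ by 3565/1 = 3565; the one in [0, 3565) is 8040 mod 3565 = 910.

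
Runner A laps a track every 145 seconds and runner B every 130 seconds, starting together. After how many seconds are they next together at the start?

gcd first: 145 = 1·130 + 15; 130 = 8·15 + 10; 15 = 1·10 + 5; 10 = 2·5 + 0 → gcd = 5
lcm = 145·130/gcd = 18850/5 = 3770

3770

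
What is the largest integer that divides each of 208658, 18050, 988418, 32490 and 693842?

722

gcd(208658, 18050): 208658 = 11·18050 + 10108; 18050 = 1·10108 + 7942; 10108 = 1·7942 + 2166; 7942 = 3·2166 + 1444; 2166 = 1·1444 + 722; 1444 = 2·722 + 0 → 722
gcd(722, 988418): 988418 = 1369·722 + 0 → 722
gcd(722, 32490): 32490 = 45·722 + 0 → 722
gcd(722, 693842): 693842 = 961·722 + 0 → 722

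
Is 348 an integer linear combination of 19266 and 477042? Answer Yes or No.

By Bézout, 19266p − 477042q = 348 has integer solutions iff gcd(19266, 477042) | 348.
Euclid: 477042 = 24·19266 + 14658; 19266 = 1·14658 + 4608; 14658 = 3·4608 + 834; 4608 = 5·834 + 438; 834 = 1·438 + 396; 438 = 1·396 + 42; 396 = 9·42 + 18; 42 = 2·18 + 6; 18 = 3·6 + 0. gcd = 6; 348 mod 6 = 0. Yes.

Yes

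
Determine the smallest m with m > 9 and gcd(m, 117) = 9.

18

117 = 9·13. Any m with gcd(m, 117) = 9 is a multiple of 9, say 9s, with s coprime to 13.
Need s > 9/9, so s ≥ 2. First s ≥ 2 with gcd(s, 13) = 1 is s = 2. Thus m = 9·2 = 18.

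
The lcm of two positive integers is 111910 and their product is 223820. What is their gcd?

From gcd × lcm = pq: gcd = 223820 / 111910 = 2.

2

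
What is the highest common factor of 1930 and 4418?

1930 = 2 · 5 · 193
4418 = 2 · 47²
Common: 2 = 2

2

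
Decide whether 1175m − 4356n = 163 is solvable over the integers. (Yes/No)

gcd(1175, 4356): 4356 = 3·1175 + 831; 1175 = 1·831 + 344; 831 = 2·344 + 143; 344 = 2·143 + 58; 143 = 2·58 + 27; 58 = 2·27 + 4; 27 = 6·4 + 3; 4 = 1·3 + 1; 3 = 3·1 + 0 → 1
1 divides 163, so a solution exists.

Yes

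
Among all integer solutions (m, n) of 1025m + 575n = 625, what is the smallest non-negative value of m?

18

Reduce mod 575: 1025m ≡ 625 (mod 575). With g = gcd(1025, 575) = 25 dividing 625, divide through: 41m ≡ 25 (mod 23).
Since gcd(41, 23) = 1, m ≡ 25·(41)⁻¹ ≡ 18 (mod 23). Smallest non-negative: 18.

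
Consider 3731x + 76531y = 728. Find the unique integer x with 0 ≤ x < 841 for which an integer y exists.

513

Euclid: 76531 = 20·3731 + 1911; 3731 = 1·1911 + 1820; 1911 = 1·1820 + 91; 1820 = 20·91 + 0 → gcd = 91; 728 = 91·8.
Back-substitution yields 3731·(-41) + 76531·(2) = 91, so one solution is x = -41·8 = -328, y = 2·8 = 16.
Solutions in x differ by 76531/91 = 841; the one in [0, 841) is -328 mod 841 = 513.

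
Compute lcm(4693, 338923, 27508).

258895145548

4693 = 13 · 19²; 338923 = 13 · 29² · 31; 27508 = 2² · 13 · 23²
lcm takes max exponent of each prime: 2² · 13 · 19² · 23² · 29² · 31 = 258895145548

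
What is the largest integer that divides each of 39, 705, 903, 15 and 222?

39 = 3 · 13; 705 = 3 · 5 · 47; 903 = 3 · 7 · 43; 15 = 3 · 5; 222 = 2 · 3 · 37
gcd takes min exponent of each prime: 3 = 3

3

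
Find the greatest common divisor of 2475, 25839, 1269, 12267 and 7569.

2475 = 3² · 5² · 11; 25839 = 3⁴ · 11 · 29; 1269 = 3³ · 47; 12267 = 3² · 29 · 47; 7569 = 3² · 29²
gcd takes min exponent of each prime: 3² = 9

9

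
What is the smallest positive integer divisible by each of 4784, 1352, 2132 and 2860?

4784 = 2⁴ · 13 · 23; 1352 = 2³ · 13²; 2132 = 2² · 13 · 41; 2860 = 2² · 5 · 11 · 13
lcm takes max exponent of each prime: 2⁴ · 5 · 11 · 13² · 23 · 41 = 140242960

140242960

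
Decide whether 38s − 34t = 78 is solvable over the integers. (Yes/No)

gcd(38, 34): 38 = 1·34 + 4; 34 = 8·4 + 2; 4 = 2·2 + 0 → 2
2 divides 78, so a solution exists.

Yes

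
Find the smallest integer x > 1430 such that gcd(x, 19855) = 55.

Multiples of 55 above 1430: 55·27, 55·28, … . Need the cofactor coprime to 19855/55 = 361.
Checking s = 27, 28, … the first with gcd(s, 361) = 1 is s = 27, giving 1485.

1485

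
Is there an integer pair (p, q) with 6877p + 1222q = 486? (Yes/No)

gcd(6877, 1222): 6877 = 5·1222 + 767; 1222 = 1·767 + 455; 767 = 1·455 + 312; 455 = 1·312 + 143; 312 = 2·143 + 26; 143 = 5·26 + 13; 26 = 2·13 + 0 → 13
13 does not divide 486, so a solution does not exist.

No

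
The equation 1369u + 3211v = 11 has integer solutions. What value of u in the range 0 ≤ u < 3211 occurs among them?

448

Euclid: 3211 = 2·1369 + 473; 1369 = 2·473 + 423; 473 = 1·423 + 50; 423 = 8·50 + 23; 50 = 2·23 + 4; 23 = 5·4 + 3; 4 = 1·3 + 1; 3 = 3·1 + 0 → gcd = 1; 11 = 1·11.
Back-substitution yields 1369·(-835) + 3211·(356) = 1, so one solution is u = -835·11 = -9185, v = 356·11 = 3916.
Solutions in u differ by 3211/1 = 3211; the one in [0, 3211) is -9185 mod 3211 = 448.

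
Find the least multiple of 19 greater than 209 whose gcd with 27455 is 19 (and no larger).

228

Multiples of 19 above 209: 19·12, 19·13, … . Need the cofactor coprime to 27455/19 = 1445.
Checking s = 12, 13, … the first with gcd(s, 1445) = 1 is s = 12, giving 228.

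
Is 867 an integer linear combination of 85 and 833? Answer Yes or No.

By Bézout, 85x − 833y = 867 has integer solutions iff gcd(85, 833) | 867.
Euclid: 833 = 9·85 + 68; 85 = 1·68 + 17; 68 = 4·17 + 0. gcd = 17; 867 mod 17 = 0. Yes.

Yes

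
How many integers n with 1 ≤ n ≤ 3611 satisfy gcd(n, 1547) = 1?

1547 = 7·13·17. Inclusion–exclusion on these primes:
3611 − ⌊3611/7⌋ − ⌊3611/13⌋ − ⌊3611/17⌋ + ⌊3611/91⌋ + ⌊3611/119⌋ + ⌊3611/221⌋ − ⌊3611/1547⌋ = 2690

2690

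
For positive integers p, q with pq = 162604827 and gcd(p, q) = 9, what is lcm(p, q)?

For any two positive integers, gcd × lcm equals their product. Hence lcm = 162604827 / 9 = 18067203.

18067203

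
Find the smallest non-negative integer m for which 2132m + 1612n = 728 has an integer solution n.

gcd(2132, 1612) = 52 (Euclid: 2132 = 1·1612 + 520; 1612 = 3·520 + 52; 520 = 10·52 + 0), and 52 | 728.
Extended Euclid: 2132·(-3) + 1612·(4) = 52. Scale by 14: m₀ = -42.
General solution m = m₀ + 31t; reducing mod 31 gives m = 20 (and n = -26).

20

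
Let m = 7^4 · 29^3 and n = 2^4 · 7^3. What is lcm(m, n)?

936927824

max exponent per prime: 2^4 · 7^4 · 29^3 = 936927824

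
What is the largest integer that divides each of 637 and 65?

13

Euclid: 637 = 9·65 + 52; 65 = 1·52 + 13; 52 = 4·13 + 0. Last nonzero remainder: 13.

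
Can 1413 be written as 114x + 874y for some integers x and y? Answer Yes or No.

No

gcd(114, 874): 874 = 7·114 + 76; 114 = 1·76 + 38; 76 = 2·38 + 0 → 38
38 does not divide 1413, so a solution does not exist.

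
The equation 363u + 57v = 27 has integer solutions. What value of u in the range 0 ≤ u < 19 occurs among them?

Euclid: 363 = 6·57 + 21; 57 = 2·21 + 15; 21 = 1·15 + 6; 15 = 2·6 + 3; 6 = 2·3 + 0 → gcd = 3; 27 = 3·9.
Back-substitution yields 363·(-8) + 57·(51) = 3, so one solution is u = -8·9 = -72, v = 51·9 = 459.
Solutions in u differ by 57/3 = 19; the one in [0, 19) is -72 mod 19 = 4.

4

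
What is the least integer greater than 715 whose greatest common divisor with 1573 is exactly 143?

1573 = 143·11. Any k with gcd(k, 1573) = 143 is a multiple of 143, say 143s, with s coprime to 11.
Need s > 715/143, so s ≥ 6. First s ≥ 6 with gcd(s, 11) = 1 is s = 6. Thus k = 143·6 = 858.

858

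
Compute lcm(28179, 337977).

1058205987

28179 = 3² · 31 · 101; 337977 = 3² · 17 · 47²
max exponents: 3² · 17 · 31 · 47² · 101 = 1058205987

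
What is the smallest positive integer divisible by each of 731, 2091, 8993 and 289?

lcm(731, 2091) = 731·2091/gcd = 1528521/17 = 89913
lcm(89913, 8993) = 89913·8993/gcd = 808587609/17 = 47563977
lcm(47563977, 289) = 47563977·289/gcd = 13745989353/17 = 808587609

808587609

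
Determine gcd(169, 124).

1

Euclid: 169 = 1·124 + 45; 124 = 2·45 + 34; 45 = 1·34 + 11; 34 = 3·11 + 1; 11 = 11·1 + 0. Last nonzero remainder: 1.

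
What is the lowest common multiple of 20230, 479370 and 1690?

163890371190

lcm(20230, 479370) = 20230·479370/gcd = 9697655100/10 = 969765510
lcm(969765510, 1690) = 969765510·1690/gcd = 1638903711900/10 = 163890371190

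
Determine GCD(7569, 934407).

9

7569 = 3² · 29²
934407 = 3² · 47³
Common: 3² = 9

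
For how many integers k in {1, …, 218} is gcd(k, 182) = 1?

86

182 = 2·7·13. Inclusion–exclusion on these primes:
218 − ⌊218/2⌋ − ⌊218/7⌋ − ⌊218/13⌋ + ⌊218/14⌋ + ⌊218/26⌋ + ⌊218/91⌋ − ⌊218/182⌋ = 86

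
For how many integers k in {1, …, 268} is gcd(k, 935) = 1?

184

Prime factors of 935: 5, 11, 17. Count integers ≤ 268 divisible by none of them.
By inclusion–exclusion: 268 − ⌊268/5⌋ − ⌊268/11⌋ − ⌊268/17⌋ + ⌊268/55⌋ + ⌊268/85⌋ + ⌊268/187⌋ − ⌊268/935⌋ = 184.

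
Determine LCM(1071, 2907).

20349

1071 = 3² · 7 · 17; 2907 = 3² · 17 · 19
max exponents: 3² · 7 · 17 · 19 = 20349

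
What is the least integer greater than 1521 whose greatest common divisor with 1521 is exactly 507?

2028

1521 = 507·3. Any m with gcd(m, 1521) = 507 is a multiple of 507, say 507s, with s coprime to 3.
Need s > 1521/507, so s ≥ 4. First s ≥ 4 with gcd(s, 3) = 1 is s = 4. Thus m = 507·4 = 2028.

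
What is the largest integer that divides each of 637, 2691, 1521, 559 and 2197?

13

gcd(637, 2691): 2691 = 4·637 + 143; 637 = 4·143 + 65; 143 = 2·65 + 13; 65 = 5·13 + 0 → 13
gcd(13, 1521): 1521 = 117·13 + 0 → 13
gcd(13, 559): 559 = 43·13 + 0 → 13
gcd(13, 2197): 2197 = 169·13 + 0 → 13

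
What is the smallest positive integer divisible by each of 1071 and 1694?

259182

1071 = 3² · 7 · 17; 1694 = 2 · 7 · 11²
max exponents: 2 · 3² · 7 · 11² · 17 = 259182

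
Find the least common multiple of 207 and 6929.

1434303

gcd first: 6929 = 33·207 + 98; 207 = 2·98 + 11; 98 = 8·11 + 10; 11 = 1·10 + 1; 10 = 10·1 + 0 → gcd = 1
lcm = 207·6929/gcd = 1434303/1 = 1434303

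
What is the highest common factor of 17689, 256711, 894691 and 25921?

49

gcd(17689, 256711): 256711 = 14·17689 + 9065; 17689 = 1·9065 + 8624; 9065 = 1·8624 + 441; 8624 = 19·441 + 245; 441 = 1·245 + 196; 245 = 1·196 + 49; 196 = 4·49 + 0 → 49
gcd(49, 894691): 894691 = 18259·49 + 0 → 49
gcd(49, 25921): 25921 = 529·49 + 0 → 49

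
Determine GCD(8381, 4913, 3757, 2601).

gcd(8381, 4913): 8381 = 1·4913 + 3468; 4913 = 1·3468 + 1445; 3468 = 2·1445 + 578; 1445 = 2·578 + 289; 578 = 2·289 + 0 → 289
gcd(289, 3757): 3757 = 13·289 + 0 → 289
gcd(289, 2601): 2601 = 9·289 + 0 → 289

289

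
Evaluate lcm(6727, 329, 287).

6727 = 7 · 31²; 329 = 7 · 47; 287 = 7 · 41
lcm takes max exponent of each prime: 7 · 31² · 41 · 47 = 12962929

12962929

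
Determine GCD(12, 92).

4

Euclid: 92 = 7·12 + 8; 12 = 1·8 + 4; 8 = 2·4 + 0. Last nonzero remainder: 4.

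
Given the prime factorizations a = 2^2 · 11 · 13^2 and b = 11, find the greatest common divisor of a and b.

11

min exponent per shared prime: 11 = 11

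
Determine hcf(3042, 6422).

Euclid: 6422 = 2·3042 + 338; 3042 = 9·338 + 0. Last nonzero remainder: 338.

338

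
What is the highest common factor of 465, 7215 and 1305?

gcd(465, 7215): 7215 = 15·465 + 240; 465 = 1·240 + 225; 240 = 1·225 + 15; 225 = 15·15 + 0 → 15
gcd(15, 1305): 1305 = 87·15 + 0 → 15

15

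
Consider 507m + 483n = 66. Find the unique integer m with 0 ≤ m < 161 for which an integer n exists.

43

Reduce mod 483: 507m ≡ 66 (mod 483). With g = gcd(507, 483) = 3 dividing 66, divide through: 169m ≡ 22 (mod 161).
Since gcd(169, 161) = 1, m ≡ 22·(169)⁻¹ ≡ 43 (mod 161). Smallest non-negative: 43.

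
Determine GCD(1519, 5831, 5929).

49

gcd(1519, 5831): 5831 = 3·1519 + 1274; 1519 = 1·1274 + 245; 1274 = 5·245 + 49; 245 = 5·49 + 0 → 49
gcd(49, 5929): 5929 = 121·49 + 0 → 49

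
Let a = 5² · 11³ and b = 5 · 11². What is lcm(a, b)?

33275

max exponent per prime: 5² · 11³ = 33275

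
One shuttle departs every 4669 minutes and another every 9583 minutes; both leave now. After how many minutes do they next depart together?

gcd first: 9583 = 2·4669 + 245; 4669 = 19·245 + 14; 245 = 17·14 + 7; 14 = 2·7 + 0 → gcd = 7
lcm = 4669·9583/gcd = 44743027/7 = 6391861

6391861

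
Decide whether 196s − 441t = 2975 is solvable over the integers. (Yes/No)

No

By Bézout, 196s − 441t = 2975 has integer solutions iff gcd(196, 441) | 2975.
Euclid: 441 = 2·196 + 49; 196 = 4·49 + 0. gcd = 49; 2975 mod 49 = 35. No.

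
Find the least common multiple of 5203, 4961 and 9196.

16212548

5203 = 11² · 43; 4961 = 11² · 41; 9196 = 2² · 11² · 19
lcm takes max exponent of each prime: 2² · 11² · 19 · 41 · 43 = 16212548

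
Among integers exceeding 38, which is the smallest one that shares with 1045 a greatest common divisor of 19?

57

Multiples of 19 above 38: 19·3, 19·4, … . Need the cofactor coprime to 1045/19 = 55.
Checking s = 3, 4, … the first with gcd(s, 55) = 1 is s = 3, giving 57.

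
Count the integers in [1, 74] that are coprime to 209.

209 = 11·19. Inclusion–exclusion on these primes:
74 − ⌊74/11⌋ − ⌊74/19⌋ + ⌊74/209⌋ = 65

65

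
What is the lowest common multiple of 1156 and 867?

3468

gcd first: 1156 = 1·867 + 289; 867 = 3·289 + 0 → gcd = 289
lcm = 1156·867/gcd = 1002252/289 = 3468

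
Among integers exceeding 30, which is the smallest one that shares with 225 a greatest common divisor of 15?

Multiples of 15 above 30: 15·3, 15·4, … . Need the cofactor coprime to 225/15 = 15.
Checking s = 3, 4, … the first with gcd(s, 15) = 1 is s = 4, giving 60.

60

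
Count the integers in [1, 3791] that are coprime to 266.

1539

Prime factors of 266: 2, 7, 19. Count integers ≤ 3791 divisible by none of them.
By inclusion–exclusion: 3791 − ⌊3791/2⌋ − ⌊3791/7⌋ − ⌊3791/19⌋ + ⌊3791/14⌋ + ⌊3791/38⌋ + ⌊3791/133⌋ − ⌊3791/266⌋ = 1539.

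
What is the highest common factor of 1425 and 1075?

Euclid: 1425 = 1·1075 + 350; 1075 = 3·350 + 25; 350 = 14·25 + 0. Last nonzero remainder: 25.

25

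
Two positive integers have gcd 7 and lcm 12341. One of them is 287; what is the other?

Using ab = gcd(a,b)·lcm(a,b) = 7·12341 = 86387, we get b = 86387/287 = 301.

301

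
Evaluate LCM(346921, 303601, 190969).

154341336769

lcm(346921, 303601) = 346921·303601/gcd = 105325562521/361 = 291760561
lcm(291760561, 190969) = 291760561·190969/gcd = 55717222573609/361 = 154341336769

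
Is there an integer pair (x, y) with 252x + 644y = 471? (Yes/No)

gcd(252, 644): 644 = 2·252 + 140; 252 = 1·140 + 112; 140 = 1·112 + 28; 112 = 4·28 + 0 → 28
28 does not divide 471, so a solution does not exist.

No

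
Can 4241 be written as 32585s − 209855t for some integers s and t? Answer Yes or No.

No

gcd(32585, 209855): 209855 = 6·32585 + 14345; 32585 = 2·14345 + 3895; 14345 = 3·3895 + 2660; 3895 = 1·2660 + 1235; 2660 = 2·1235 + 190; 1235 = 6·190 + 95; 190 = 2·95 + 0 → 95
95 does not divide 4241, so a solution does not exist.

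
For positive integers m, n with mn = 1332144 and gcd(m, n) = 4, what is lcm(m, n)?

Since gcd(m,n)·lcm(m,n) = mn, lcm = 1332144/4 = 333036.

333036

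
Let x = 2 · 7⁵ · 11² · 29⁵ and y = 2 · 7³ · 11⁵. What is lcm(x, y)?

111038506310132786

max exponent per prime: 2 · 7⁵ · 11⁵ · 29⁵ = 111038506310132786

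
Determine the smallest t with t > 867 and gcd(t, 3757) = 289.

1156

3757 = 289·13. Any t with gcd(t, 3757) = 289 is a multiple of 289, say 289s, with s coprime to 13.
Need s > 867/289, so s ≥ 4. First s ≥ 4 with gcd(s, 13) = 1 is s = 4. Thus t = 289·4 = 1156.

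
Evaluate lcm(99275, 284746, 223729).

28268159150

99275 = 5² · 11 · 19²; 284746 = 2 · 7 · 11 · 43²; 223729 = 11² · 43²
lcm takes max exponent of each prime: 2 · 5² · 7 · 11² · 19² · 43² = 28268159150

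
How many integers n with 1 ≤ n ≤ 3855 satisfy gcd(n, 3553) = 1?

Prime factors of 3553: 11, 17, 19. Count integers ≤ 3855 divisible by none of them.
By inclusion–exclusion: 3855 − ⌊3855/11⌋ − ⌊3855/17⌋ − ⌊3855/19⌋ + ⌊3855/187⌋ + ⌊3855/209⌋ + ⌊3855/323⌋ − ⌊3855/3553⌋ = 3125.

3125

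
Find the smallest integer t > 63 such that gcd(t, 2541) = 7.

70

Multiples of 7 above 63: 7·10, 7·11, … . Need the cofactor coprime to 2541/7 = 363.
Checking s = 10, 11, … the first with gcd(s, 363) = 1 is s = 10, giving 70.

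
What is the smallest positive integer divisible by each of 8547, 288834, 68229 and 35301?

642037135962222

8547 = 3 · 7 · 11 · 37; 288834 = 2 · 3 · 7 · 13 · 23²; 68229 = 3³ · 7 · 19²; 35301 = 3 · 7 · 41²
lcm takes max exponent of each prime: 2 · 3³ · 7 · 11 · 13 · 19² · 23² · 37 · 41² = 642037135962222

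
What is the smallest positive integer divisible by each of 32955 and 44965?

32955 = 3 · 5 · 13³; 44965 = 5 · 17 · 23²
max exponents: 3 · 5 · 13³ · 17 · 23² = 296364315

296364315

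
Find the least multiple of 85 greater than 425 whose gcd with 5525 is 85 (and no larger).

Multiples of 85 above 425: 85·6, 85·7, … . Need the cofactor coprime to 5525/85 = 65.
Checking s = 6, 7, … the first with gcd(s, 65) = 1 is s = 6, giving 510.

510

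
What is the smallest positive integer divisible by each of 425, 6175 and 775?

lcm(425, 6175) = 425·6175/gcd = 2624375/25 = 104975
lcm(104975, 775) = 104975·775/gcd = 81355625/25 = 3254225

3254225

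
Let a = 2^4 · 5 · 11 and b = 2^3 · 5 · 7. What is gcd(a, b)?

40

min exponent per shared prime: 2^3 · 5 = 40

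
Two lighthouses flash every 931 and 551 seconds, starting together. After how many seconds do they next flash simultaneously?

gcd first: 931 = 1·551 + 380; 551 = 1·380 + 171; 380 = 2·171 + 38; 171 = 4·38 + 19; 38 = 2·19 + 0 → gcd = 19
lcm = 931·551/gcd = 512981/19 = 26999

26999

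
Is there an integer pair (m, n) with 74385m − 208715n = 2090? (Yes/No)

Yes

gcd(74385, 208715): 208715 = 2·74385 + 59945; 74385 = 1·59945 + 14440; 59945 = 4·14440 + 2185; 14440 = 6·2185 + 1330; 2185 = 1·1330 + 855; 1330 = 1·855 + 475; 855 = 1·475 + 380; 475 = 1·380 + 95; 380 = 4·95 + 0 → 95
95 divides 2090, so a solution exists.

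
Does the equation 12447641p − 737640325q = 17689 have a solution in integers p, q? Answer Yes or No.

Yes

By Bézout, 12447641p − 737640325q = 17689 has integer solutions iff gcd(12447641, 737640325) | 17689.
Euclid: 737640325 = 59·12447641 + 3229506; 12447641 = 3·3229506 + 2759123; 3229506 = 1·2759123 + 470383; 2759123 = 5·470383 + 407208; 470383 = 1·407208 + 63175; 407208 = 6·63175 + 28158; 63175 = 2·28158 + 6859; 28158 = 4·6859 + 722; 6859 = 9·722 + 361; 722 = 2·361 + 0. gcd = 361; 17689 mod 361 = 0. Yes.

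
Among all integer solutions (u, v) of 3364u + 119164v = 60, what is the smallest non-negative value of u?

27028

Euclid: 119164 = 35·3364 + 1424; 3364 = 2·1424 + 516; 1424 = 2·516 + 392; 516 = 1·392 + 124; 392 = 3·124 + 20; 124 = 6·20 + 4; 20 = 5·4 + 0 → gcd = 4; 60 = 4·15.
Back-substitution yields 3364·(5774) + 119164·(-163) = 4, so one solution is u = 5774·15 = 86610, v = -163·15 = -2445.
Solutions in u differ by 119164/4 = 29791; the one in [0, 29791) is 86610 mod 29791 = 27028.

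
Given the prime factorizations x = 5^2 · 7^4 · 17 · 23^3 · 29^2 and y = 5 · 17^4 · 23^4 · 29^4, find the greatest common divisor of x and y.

min exponent per shared prime: 5 · 17 · 23^3 · 29^2 = 869757995

869757995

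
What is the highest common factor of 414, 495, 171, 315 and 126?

gcd(414, 495): 495 = 1·414 + 81; 414 = 5·81 + 9; 81 = 9·9 + 0 → 9
gcd(9, 171): 171 = 19·9 + 0 → 9
gcd(9, 315): 315 = 35·9 + 0 → 9
gcd(9, 126): 126 = 14·9 + 0 → 9

9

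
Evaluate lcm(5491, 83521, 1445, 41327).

5491 = 17² · 19; 83521 = 17⁴; 1445 = 5 · 17²; 41327 = 11 · 13 · 17²
lcm takes max exponent of each prime: 5 · 11 · 13 · 17⁴ · 19 = 1134632785

1134632785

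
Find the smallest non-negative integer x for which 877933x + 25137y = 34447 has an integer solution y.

22

Reduce mod 25137: 877933x ≡ 34447 (mod 25137). With g = gcd(877933, 25137) = 931 dividing 34447, divide through: 943x ≡ 37 (mod 27).
Since gcd(943, 27) = 1, x ≡ 37·(943)⁻¹ ≡ 22 (mod 27). Smallest non-negative: 22.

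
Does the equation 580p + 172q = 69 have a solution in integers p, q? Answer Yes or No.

No

gcd(580, 172): 580 = 3·172 + 64; 172 = 2·64 + 44; 64 = 1·44 + 20; 44 = 2·20 + 4; 20 = 5·4 + 0 → 4
4 does not divide 69, so a solution does not exist.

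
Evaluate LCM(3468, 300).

3468 = 2² · 3 · 17²; 300 = 2² · 3 · 5²
max exponents: 2² · 3 · 5² · 17² = 86700

86700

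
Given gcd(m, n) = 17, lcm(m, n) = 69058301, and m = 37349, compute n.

31433

Using mn = gcd(m,n)·lcm(m,n) = 17·69058301 = 1173991117, we get n = 1173991117/37349 = 31433.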